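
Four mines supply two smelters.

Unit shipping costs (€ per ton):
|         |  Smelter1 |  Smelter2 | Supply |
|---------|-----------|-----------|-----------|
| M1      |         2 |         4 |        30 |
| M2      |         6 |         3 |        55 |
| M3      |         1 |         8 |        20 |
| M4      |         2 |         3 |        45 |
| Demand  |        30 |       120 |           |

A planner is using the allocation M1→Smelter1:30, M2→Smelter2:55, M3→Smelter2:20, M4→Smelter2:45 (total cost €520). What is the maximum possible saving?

100

Current plan cost = 30·2 + 55·3 + 20·8 + 45·3 = €520.
Optimal plan:
  M1->Smelter1: 10 × €2 = €20
  M1->Smelter2: 20 × €4 = €80
  M2->Smelter2: 55 × €3 = €165
  M3->Smelter1: 20 × €1 = €20
  M4->Smelter2: 45 × €3 = €135
Optimal cost = €420.
Saving = 520 − 420 = €100.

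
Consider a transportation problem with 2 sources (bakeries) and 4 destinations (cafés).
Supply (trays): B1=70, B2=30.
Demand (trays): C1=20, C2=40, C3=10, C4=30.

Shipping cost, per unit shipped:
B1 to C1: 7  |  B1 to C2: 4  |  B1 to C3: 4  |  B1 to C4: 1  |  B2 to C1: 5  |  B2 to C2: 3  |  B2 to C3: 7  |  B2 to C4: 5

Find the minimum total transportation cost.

320

A cheapest plan:
  B1 to C2: 30 × 4 = 120
  B1 to C3: 10 × 4 = 40
  B1 to C4: 30 × 1 = 30
  B2 to C1: 20 × 5 = 100
  B2 to C2: 10 × 3 = 30
Total = 120 + 40 + 30 + 100 + 30 = 320.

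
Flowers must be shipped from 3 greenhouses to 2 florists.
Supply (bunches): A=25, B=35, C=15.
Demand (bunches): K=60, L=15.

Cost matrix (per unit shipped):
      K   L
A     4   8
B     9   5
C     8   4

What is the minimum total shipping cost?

One minimum-cost allocation:
  A–K: 25 × 4 = 100
  B–K: 35 × 9 = 315
  C–L: 15 × 4 = 60
Total = 100 + 315 + 60 = 475.
(Supply check: A ships 25; B ships 35; C ships 15.)

475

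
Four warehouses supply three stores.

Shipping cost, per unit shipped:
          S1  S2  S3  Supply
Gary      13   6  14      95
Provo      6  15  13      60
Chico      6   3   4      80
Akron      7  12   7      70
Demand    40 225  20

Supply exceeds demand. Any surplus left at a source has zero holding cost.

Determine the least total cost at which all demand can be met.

1790

A cheapest plan:
  Gary->S2: 95 × 6 = 570
  Provo->S1: 40 × 6 = 240
  Chico->S2: 80 × 3 = 240
  Akron->S2: 50 × 12 = 600
  Akron->S3: 20 × 7 = 140
Total = 570 + 240 + 240 + 600 + 140 = 1790.
(Supply check: Gary ships 95; Provo ships 40; Chico ships 80; Akron ships 70.)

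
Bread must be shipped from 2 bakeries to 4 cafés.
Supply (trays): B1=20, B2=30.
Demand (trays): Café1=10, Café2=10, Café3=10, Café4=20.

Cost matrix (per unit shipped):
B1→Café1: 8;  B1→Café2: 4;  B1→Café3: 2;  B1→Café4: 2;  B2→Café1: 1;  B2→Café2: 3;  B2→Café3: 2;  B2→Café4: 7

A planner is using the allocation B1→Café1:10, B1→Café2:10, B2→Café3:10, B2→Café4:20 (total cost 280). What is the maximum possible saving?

Current plan cost = 10·8 + 10·4 + 10·2 + 20·7 = 280.
Optimal plan:
  B1 to Café4: 20 × 2 = 40
  B2 to Café1: 10 × 1 = 10
  B2 to Café2: 10 × 3 = 30
  B2 to Café3: 10 × 2 = 20
Optimal cost = 100.
Saving = 280 − 100 = 180.

180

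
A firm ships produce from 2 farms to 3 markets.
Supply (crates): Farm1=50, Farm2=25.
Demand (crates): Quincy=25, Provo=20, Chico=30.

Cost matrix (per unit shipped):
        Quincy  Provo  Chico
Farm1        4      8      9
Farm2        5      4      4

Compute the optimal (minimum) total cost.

A cheapest plan:
  Farm1->Quincy: 25 × 4 = 100
  Farm1->Provo: 20 × 8 = 160
  Farm1->Chico: 5 × 9 = 45
  Farm2->Chico: 25 × 4 = 100
Total = 100 + 160 + 45 + 100 = 405.

405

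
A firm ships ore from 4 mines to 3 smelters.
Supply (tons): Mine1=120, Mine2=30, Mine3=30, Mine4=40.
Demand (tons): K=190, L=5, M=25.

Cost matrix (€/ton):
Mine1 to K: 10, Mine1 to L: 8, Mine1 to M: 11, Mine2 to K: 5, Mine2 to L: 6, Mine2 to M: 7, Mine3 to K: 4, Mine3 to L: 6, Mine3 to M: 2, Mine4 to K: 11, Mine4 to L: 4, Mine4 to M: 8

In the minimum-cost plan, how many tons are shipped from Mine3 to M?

Solving gives:
  Mine1→K: 120 × €10 = €1200
  Mine2→K: 30 × €5 = €150
  Mine3→K: 30 × €4 = €120
  Mine4→K: 10 × €11 = €110
  Mine4→L: 5 × €4 = €20
  Mine4→M: 25 × €8 = €200
Total cost = €1800.
The route Mine3→M is not used.

0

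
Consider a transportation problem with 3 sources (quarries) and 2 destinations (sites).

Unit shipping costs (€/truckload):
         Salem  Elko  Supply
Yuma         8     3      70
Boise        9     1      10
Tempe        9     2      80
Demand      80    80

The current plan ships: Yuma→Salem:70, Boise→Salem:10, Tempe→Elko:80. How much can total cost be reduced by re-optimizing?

Current plan cost = 70·8 + 10·9 + 80·2 = €810.
Optimal plan:
  Yuma→Salem: 70 × €8 = €560
  Boise→Elko: 10 × €1 = €10
  Tempe→Salem: 10 × €9 = €90
  Tempe→Elko: 70 × €2 = €140
Optimal cost = €800.
Saving = 810 − 800 = €10.

10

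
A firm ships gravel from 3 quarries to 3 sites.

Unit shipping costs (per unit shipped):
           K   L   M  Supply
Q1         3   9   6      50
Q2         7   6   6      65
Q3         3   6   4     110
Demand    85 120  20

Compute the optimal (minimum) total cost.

1055

One minimum-cost allocation:
  Q1 to K: 50 × 3 = 150
  Q2 to L: 65 × 6 = 390
  Q3 to K: 35 × 3 = 105
  Q3 to L: 55 × 6 = 330
  Q3 to M: 20 × 4 = 80
Total = 150 + 390 + 105 + 330 + 80 = 1055.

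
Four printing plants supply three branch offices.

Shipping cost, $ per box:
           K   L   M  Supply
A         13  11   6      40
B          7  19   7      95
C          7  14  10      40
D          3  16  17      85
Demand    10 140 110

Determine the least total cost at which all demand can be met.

2820

Optimal allocation:
  A to L: 25 × $11 = $275
  A to M: 15 × $6 = $90
  B to M: 95 × $7 = $665
  C to L: 40 × $14 = $560
  D to K: 10 × $3 = $30
  D to L: 75 × $16 = $1200
Total = 275 + 90 + 665 + 560 + 30 + 1200 = $2820.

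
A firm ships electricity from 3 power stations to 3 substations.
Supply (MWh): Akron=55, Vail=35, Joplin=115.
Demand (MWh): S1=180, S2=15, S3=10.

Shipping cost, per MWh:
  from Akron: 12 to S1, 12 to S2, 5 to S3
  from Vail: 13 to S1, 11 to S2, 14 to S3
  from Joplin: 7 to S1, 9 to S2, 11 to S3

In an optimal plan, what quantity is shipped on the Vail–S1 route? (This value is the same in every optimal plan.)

The minimum-cost plan:
  Akron->S1: 45 × 12 = 540
  Akron->S3: 10 × 5 = 50
  Vail->S1: 20 × 13 = 260
  Vail->S2: 15 × 11 = 165
  Joplin->S1: 115 × 7 = 805
Total cost = 1820.
So Vail→S1 carries 20 MWh.

20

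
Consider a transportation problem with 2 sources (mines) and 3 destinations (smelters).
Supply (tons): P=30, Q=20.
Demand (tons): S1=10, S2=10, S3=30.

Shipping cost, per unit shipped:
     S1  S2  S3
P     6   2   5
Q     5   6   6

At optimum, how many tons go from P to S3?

Solving gives:
  P to S2: 10 × 2 = 20
  P to S3: 20 × 5 = 100
  Q to S1: 10 × 5 = 50
  Q to S3: 10 × 6 = 60
Total cost = 230.
So P→S3 carries 20 tons.

20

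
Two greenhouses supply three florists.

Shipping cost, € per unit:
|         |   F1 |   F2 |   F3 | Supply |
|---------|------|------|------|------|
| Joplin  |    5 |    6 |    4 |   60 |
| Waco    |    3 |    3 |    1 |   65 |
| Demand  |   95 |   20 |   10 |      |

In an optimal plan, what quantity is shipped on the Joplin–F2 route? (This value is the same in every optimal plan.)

Solving gives:
  Joplin→F1: 60 × €5 = €300
  Waco→F1: 35 × €3 = €105
  Waco→F2: 20 × €3 = €60
  Waco→F3: 10 × €1 = €10
Total cost = €475.
The route Joplin→F2 is not used.

0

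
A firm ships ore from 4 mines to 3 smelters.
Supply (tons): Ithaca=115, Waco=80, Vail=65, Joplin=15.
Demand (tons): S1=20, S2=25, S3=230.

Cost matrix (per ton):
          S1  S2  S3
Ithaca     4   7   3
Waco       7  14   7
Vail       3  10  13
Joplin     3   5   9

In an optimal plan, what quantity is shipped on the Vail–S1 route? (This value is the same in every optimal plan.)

20

The minimum-cost plan:
  Ithaca->S3: 115 × 3 = 345
  Waco->S3: 80 × 7 = 560
  Vail->S1: 20 × 3 = 60
  Vail->S2: 10 × 10 = 100
  Vail->S3: 35 × 13 = 455
  Joplin->S2: 15 × 5 = 75
Total cost = 1595.
So Vail→S1 carries 20 tons.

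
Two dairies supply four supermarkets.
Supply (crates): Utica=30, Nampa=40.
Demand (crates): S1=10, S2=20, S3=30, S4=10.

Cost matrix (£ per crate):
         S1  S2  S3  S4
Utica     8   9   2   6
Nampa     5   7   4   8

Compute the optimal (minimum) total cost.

330

One minimum-cost allocation:
  Utica→S3: 30 × £2 = £60
  Nampa→S1: 10 × £5 = £50
  Nampa→S2: 20 × £7 = £140
  Nampa→S4: 10 × £8 = £80
Total = 60 + 50 + 140 + 80 = £330.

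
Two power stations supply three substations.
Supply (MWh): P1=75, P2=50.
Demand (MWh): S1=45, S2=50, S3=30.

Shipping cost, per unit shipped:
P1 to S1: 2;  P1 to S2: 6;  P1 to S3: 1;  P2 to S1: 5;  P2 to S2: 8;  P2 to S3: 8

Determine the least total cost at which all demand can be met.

An optimal shipping plan:
  P1 to S1: 45 MWh
  P1 to S3: 30 MWh
  P2 to S2: 50 MWh
Total cost = 520.

520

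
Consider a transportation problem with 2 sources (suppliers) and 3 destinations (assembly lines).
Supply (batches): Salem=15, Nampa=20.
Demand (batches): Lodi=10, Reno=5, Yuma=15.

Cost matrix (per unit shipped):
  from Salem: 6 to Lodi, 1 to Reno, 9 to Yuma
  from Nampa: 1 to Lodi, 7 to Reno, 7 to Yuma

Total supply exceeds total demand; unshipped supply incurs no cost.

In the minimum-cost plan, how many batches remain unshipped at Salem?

5

Minimum-cost shipments:
  Salem→Reno: 5 batches
  Salem→Yuma: 5 batches
  Nampa→Lodi: 10 batches
  Nampa→Yuma: 10 batches
Total cost = 130.
Salem ships 10 of its 15, leaving 5.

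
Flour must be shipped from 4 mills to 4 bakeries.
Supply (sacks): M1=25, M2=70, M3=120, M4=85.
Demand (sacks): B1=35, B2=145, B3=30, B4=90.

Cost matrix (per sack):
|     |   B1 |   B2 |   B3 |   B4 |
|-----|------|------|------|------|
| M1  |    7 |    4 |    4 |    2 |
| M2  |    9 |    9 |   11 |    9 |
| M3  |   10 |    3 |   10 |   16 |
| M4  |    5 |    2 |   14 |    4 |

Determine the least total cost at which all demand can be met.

A cheapest plan:
  M1->B3: 25 sacks
  M2->B1: 35 sacks
  M2->B3: 5 sacks
  M2->B4: 30 sacks
  M3->B2: 120 sacks
  M4->B2: 25 sacks
  M4->B4: 60 sacks
Total cost = 1390.

1390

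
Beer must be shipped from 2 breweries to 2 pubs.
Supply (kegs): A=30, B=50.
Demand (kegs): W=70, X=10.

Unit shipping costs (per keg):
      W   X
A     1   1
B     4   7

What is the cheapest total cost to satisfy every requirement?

230

An optimal shipping plan:
  A–W: 20 × 1 = 20
  A–X: 10 × 1 = 10
  B–W: 50 × 4 = 200
Total = 20 + 10 + 200 = 230.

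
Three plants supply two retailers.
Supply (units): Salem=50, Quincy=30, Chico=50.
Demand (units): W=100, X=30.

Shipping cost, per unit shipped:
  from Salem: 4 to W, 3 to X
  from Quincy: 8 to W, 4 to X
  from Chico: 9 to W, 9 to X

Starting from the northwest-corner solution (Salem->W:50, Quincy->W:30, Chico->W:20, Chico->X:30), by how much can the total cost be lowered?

Current plan cost = 50·4 + 30·8 + 20·9 + 30·9 = 890.
Optimal plan:
  Salem to W: 50 × 4 = 200
  Quincy to X: 30 × 4 = 120
  Chico to W: 50 × 9 = 450
Optimal cost = 770.
Saving = 890 − 770 = 120.

120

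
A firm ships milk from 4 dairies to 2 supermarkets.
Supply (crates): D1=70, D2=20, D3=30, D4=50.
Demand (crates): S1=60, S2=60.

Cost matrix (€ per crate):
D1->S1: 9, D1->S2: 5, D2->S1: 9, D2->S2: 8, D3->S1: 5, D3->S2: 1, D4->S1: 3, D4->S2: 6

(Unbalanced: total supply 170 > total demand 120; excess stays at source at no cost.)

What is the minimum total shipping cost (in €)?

420

One minimum-cost allocation:
  D1 to S2: 40 × €5 = €200
  D3 to S1: 10 × €5 = €50
  D3 to S2: 20 × €1 = €20
  D4 to S1: 50 × €3 = €150
Total = 200 + 50 + 20 + 150 = €420.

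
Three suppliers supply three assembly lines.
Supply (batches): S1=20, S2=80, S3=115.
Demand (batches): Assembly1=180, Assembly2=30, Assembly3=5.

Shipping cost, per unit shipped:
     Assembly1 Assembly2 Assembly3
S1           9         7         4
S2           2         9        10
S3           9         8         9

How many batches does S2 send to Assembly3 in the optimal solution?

Solving gives:
  S1→Assembly2: 15 × 7 = 105
  S1→Assembly3: 5 × 4 = 20
  S2→Assembly1: 80 × 2 = 160
  S3→Assembly1: 100 × 9 = 900
  S3→Assembly2: 15 × 8 = 120
Total cost = 1305.
The route S2→Assembly3 is not used.

0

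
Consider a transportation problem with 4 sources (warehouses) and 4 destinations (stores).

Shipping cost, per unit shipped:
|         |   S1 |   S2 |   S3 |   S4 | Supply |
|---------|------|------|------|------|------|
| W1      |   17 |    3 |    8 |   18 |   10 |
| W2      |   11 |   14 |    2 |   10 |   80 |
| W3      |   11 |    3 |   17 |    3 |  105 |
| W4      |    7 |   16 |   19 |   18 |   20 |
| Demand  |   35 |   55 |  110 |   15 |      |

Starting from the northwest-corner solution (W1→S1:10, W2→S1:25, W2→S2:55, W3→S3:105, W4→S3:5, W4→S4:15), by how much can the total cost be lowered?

2270

Current plan cost = 10·17 + 25·11 + 55·14 + 105·17 + 5·19 + 15·18 = 3365.
Optimal plan:
  W1→S3: 10 × 8 = 80
  W2→S3: 80 × 2 = 160
  W3→S1: 15 × 11 = 165
  W3→S2: 55 × 3 = 165
  W3→S3: 20 × 17 = 340
  W3→S4: 15 × 3 = 45
  W4→S1: 20 × 7 = 140
Optimal cost = 1095.
Saving = 3365 − 1095 = 2270.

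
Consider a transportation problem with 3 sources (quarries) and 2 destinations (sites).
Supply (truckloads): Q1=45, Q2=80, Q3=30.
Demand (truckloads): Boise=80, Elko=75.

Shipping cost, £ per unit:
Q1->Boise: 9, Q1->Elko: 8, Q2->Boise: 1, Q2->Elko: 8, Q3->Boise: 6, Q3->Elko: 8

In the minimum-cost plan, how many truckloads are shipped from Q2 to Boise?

80

Optimal shipments:
  Q1→Elko: 45 truckloads
  Q2→Boise: 80 truckloads
  Q3→Elko: 30 truckloads
Total cost = £680.
So Q2→Boise carries 80 truckloads.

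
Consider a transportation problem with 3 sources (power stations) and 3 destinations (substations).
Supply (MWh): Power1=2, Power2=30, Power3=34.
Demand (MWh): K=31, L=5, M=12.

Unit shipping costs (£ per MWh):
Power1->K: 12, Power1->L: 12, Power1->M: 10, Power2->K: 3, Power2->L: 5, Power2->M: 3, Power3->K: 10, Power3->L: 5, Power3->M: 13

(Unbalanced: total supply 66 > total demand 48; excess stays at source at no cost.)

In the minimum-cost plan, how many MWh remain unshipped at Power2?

Minimum-cost shipments:
  Power2–K: 18 MWh
  Power2–M: 12 MWh
  Power3–K: 13 MWh
  Power3–L: 5 MWh
Total cost = £245.
Power2 ships 30 of its 30, leaving 0.

0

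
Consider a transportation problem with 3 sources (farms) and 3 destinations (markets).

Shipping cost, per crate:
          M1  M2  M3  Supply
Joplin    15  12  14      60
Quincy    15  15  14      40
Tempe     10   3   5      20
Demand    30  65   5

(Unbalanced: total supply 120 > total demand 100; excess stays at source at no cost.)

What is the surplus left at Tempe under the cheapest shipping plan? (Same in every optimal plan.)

0

Minimum-cost shipments:
  Joplin->M2: 50 × 12 = 600
  Quincy->M1: 30 × 15 = 450
  Tempe->M2: 15 × 3 = 45
  Tempe->M3: 5 × 5 = 25
Total cost = 1120.
Tempe ships 20 of its 20, leaving 0.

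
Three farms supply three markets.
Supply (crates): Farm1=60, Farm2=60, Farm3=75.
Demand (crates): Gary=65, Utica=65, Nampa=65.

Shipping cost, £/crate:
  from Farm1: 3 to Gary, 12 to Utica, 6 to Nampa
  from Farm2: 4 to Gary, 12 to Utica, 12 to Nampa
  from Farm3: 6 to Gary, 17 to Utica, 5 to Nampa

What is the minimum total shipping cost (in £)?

One minimum-cost allocation:
  Farm1→Gary: 55 × £3 = £165
  Farm1→Utica: 5 × £12 = £60
  Farm2→Utica: 60 × £12 = £720
  Farm3→Gary: 10 × £6 = £60
  Farm3→Nampa: 65 × £5 = £325
Total = 165 + 60 + 720 + 60 + 325 = £1330.

1330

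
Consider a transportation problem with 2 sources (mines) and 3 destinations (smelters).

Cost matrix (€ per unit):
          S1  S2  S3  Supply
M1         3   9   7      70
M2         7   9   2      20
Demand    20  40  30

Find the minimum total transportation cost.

530

An optimal shipping plan:
  M1→S1: 20 × €3 = €60
  M1→S2: 40 × €9 = €360
  M1→S3: 10 × €7 = €70
  M2→S3: 20 × €2 = €40
Total = 60 + 360 + 70 + 40 = €530.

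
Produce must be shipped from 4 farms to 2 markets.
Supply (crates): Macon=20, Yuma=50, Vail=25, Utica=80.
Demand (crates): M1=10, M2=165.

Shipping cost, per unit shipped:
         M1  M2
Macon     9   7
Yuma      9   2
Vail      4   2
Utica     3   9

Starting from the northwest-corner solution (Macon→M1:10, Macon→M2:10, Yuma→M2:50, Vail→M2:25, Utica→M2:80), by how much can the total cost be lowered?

Current plan cost = 10·9 + 10·7 + 50·2 + 25·2 + 80·9 = 1030.
Optimal plan:
  Macon->M2: 20 crates
  Yuma->M2: 50 crates
  Vail->M2: 25 crates
  Utica->M1: 10 crates
  Utica->M2: 70 crates
Optimal cost = 950.
Saving = 1030 − 950 = 80.

80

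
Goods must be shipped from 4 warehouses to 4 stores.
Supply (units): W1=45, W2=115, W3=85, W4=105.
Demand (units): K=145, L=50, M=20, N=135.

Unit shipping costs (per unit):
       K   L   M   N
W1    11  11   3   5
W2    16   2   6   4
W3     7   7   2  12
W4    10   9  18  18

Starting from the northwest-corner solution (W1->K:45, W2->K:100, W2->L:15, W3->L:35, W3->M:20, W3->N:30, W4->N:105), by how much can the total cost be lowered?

2505

Current plan cost = 45·11 + 100·16 + 15·2 + 35·7 + 20·2 + 30·12 + 105·18 = 4660.
Optimal plan:
  W1 to N: 45 × 5 = 225
  W2 to L: 25 × 2 = 50
  W2 to N: 90 × 4 = 360
  W3 to K: 65 × 7 = 455
  W3 to M: 20 × 2 = 40
  W4 to K: 80 × 10 = 800
  W4 to L: 25 × 9 = 225
Optimal cost = 2155.
Saving = 4660 − 2155 = 2505.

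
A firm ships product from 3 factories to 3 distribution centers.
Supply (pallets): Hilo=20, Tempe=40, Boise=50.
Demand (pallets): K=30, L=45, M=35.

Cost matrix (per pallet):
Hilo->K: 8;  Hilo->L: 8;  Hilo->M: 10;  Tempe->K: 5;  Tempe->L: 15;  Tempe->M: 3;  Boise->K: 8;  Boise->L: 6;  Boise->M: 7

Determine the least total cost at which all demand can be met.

One minimum-cost allocation:
  Hilo–K: 20 pallets
  Tempe–K: 5 pallets
  Tempe–M: 35 pallets
  Boise–K: 5 pallets
  Boise–L: 45 pallets
Total cost = 600.

600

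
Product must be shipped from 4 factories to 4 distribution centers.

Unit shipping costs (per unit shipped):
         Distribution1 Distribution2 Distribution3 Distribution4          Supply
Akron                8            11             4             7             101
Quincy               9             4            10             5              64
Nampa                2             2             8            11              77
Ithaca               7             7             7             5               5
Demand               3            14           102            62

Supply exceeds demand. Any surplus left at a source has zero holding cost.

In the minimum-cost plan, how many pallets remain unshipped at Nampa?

Minimum-cost shipments:
  Akron–Distribution3: 101 × 4 = 404
  Quincy–Distribution4: 62 × 5 = 310
  Nampa–Distribution1: 3 × 2 = 6
  Nampa–Distribution2: 14 × 2 = 28
  Ithaca–Distribution3: 1 × 7 = 7
Total cost = 755.
Nampa ships 17 of its 77, leaving 60.

60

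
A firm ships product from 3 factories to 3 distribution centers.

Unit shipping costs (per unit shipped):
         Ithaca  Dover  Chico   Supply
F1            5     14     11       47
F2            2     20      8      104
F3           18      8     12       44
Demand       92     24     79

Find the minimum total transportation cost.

One minimum-cost allocation:
  F1–Chico: 47 × 11 = 517
  F2–Ithaca: 92 × 2 = 184
  F2–Chico: 12 × 8 = 96
  F3–Dover: 24 × 8 = 192
  F3–Chico: 20 × 12 = 240
Total = 517 + 184 + 96 + 192 + 240 = 1229.

1229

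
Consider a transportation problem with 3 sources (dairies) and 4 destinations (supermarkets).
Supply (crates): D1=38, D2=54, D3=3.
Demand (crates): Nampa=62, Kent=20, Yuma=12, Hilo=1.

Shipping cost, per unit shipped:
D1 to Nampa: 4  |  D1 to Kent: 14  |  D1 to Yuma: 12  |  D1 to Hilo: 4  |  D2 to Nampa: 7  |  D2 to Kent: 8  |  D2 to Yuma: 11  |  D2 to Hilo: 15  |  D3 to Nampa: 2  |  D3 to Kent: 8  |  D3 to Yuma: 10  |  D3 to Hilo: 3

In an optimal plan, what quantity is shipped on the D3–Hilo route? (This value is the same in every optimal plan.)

The minimum-cost plan:
  D1->Nampa: 37 crates
  D1->Hilo: 1 crates
  D2->Nampa: 22 crates
  D2->Kent: 20 crates
  D2->Yuma: 12 crates
  D3->Nampa: 3 crates
Total cost = 604.
The route D3→Hilo is not used.

0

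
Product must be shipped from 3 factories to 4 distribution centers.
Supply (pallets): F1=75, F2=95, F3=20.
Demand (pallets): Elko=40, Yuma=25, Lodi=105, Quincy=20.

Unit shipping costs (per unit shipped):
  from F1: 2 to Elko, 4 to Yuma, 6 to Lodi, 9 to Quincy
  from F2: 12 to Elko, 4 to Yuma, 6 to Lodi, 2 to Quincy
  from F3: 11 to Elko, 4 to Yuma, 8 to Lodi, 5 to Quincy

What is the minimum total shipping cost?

A cheapest plan:
  F1–Elko: 40 × 2 = 80
  F1–Yuma: 5 × 4 = 20
  F1–Lodi: 30 × 6 = 180
  F2–Lodi: 75 × 6 = 450
  F2–Quincy: 20 × 2 = 40
  F3–Yuma: 20 × 4 = 80
Total = 80 + 20 + 180 + 450 + 40 + 80 = 850.
(Supply check: F1 ships 75; F2 ships 95; F3 ships 20.)

850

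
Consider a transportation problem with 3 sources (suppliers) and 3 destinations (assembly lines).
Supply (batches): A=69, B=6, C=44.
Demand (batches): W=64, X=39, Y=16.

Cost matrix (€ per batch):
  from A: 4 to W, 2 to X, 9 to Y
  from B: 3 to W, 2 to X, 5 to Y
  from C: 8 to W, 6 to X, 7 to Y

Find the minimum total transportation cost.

552

One minimum-cost allocation:
  A–W: 30 × €4 = €120
  A–X: 39 × €2 = €78
  B–W: 6 × €3 = €18
  C–W: 28 × €8 = €224
  C–Y: 16 × €7 = €112
Total = 120 + 78 + 18 + 224 + 112 = €552.
(Supply check: A ships 69; B ships 6; C ships 44.)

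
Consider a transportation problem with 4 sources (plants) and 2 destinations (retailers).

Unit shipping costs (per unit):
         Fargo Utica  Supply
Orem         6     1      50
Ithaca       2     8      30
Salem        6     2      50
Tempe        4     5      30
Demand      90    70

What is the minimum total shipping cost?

450

Optimal allocation:
  Orem–Utica: 50 × 1 = 50
  Ithaca–Fargo: 30 × 2 = 60
  Salem–Fargo: 30 × 6 = 180
  Salem–Utica: 20 × 2 = 40
  Tempe–Fargo: 30 × 4 = 120
Total = 50 + 60 + 180 + 40 + 120 = 450.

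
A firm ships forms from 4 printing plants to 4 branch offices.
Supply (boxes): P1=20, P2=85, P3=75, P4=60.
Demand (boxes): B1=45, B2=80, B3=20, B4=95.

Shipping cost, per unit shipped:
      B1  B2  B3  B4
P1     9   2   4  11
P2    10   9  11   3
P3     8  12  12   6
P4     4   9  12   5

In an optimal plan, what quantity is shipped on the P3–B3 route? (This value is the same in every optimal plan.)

Solving gives:
  P1–B2: 20 boxes
  P2–B4: 85 boxes
  P3–B2: 45 boxes
  P3–B3: 20 boxes
  P3–B4: 10 boxes
  P4–B1: 45 boxes
  P4–B2: 15 boxes
Total cost = 1450.
So P3→B3 carries 20 boxes.

20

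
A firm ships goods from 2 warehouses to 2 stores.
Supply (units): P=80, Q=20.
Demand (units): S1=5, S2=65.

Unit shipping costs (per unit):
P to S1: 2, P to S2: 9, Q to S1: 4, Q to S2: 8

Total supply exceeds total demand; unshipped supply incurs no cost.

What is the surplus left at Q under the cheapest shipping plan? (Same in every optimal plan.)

An optimal plan:
  P–S1: 5 × 2 = 10
  P–S2: 45 × 9 = 405
  Q–S2: 20 × 8 = 160
Total cost = 575.
Q ships 20 of its 20, leaving 0.

0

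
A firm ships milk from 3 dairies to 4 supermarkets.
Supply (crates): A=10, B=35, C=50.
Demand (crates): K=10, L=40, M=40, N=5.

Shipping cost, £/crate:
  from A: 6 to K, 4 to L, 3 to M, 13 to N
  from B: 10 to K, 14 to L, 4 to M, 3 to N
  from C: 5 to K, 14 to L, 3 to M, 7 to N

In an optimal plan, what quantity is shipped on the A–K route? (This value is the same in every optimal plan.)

The minimum-cost plan:
  A–L: 10 × £4 = £40
  B–L: 30 × £14 = £420
  B–N: 5 × £3 = £15
  C–K: 10 × £5 = £50
  C–M: 40 × £3 = £120
Total cost = £645.
The route A→K is not used.

0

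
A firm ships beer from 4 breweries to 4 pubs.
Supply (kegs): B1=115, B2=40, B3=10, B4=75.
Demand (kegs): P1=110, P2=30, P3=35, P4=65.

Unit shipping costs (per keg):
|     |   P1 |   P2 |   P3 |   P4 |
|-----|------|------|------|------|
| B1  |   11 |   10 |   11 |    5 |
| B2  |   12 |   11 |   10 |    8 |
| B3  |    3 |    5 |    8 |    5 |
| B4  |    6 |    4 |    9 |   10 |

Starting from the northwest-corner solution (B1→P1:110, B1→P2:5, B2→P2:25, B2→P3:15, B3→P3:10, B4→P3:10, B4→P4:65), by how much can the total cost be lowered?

800

Current plan cost = 110·11 + 5·10 + 25·11 + 15·10 + 10·8 + 10·9 + 65·10 = 2505.
Optimal plan:
  B1->P1: 50 × 11 = 550
  B1->P4: 65 × 5 = 325
  B2->P1: 5 × 12 = 60
  B2->P3: 35 × 10 = 350
  B3->P1: 10 × 3 = 30
  B4->P1: 45 × 6 = 270
  B4->P2: 30 × 4 = 120
Optimal cost = 1705.
Saving = 2505 − 1705 = 800.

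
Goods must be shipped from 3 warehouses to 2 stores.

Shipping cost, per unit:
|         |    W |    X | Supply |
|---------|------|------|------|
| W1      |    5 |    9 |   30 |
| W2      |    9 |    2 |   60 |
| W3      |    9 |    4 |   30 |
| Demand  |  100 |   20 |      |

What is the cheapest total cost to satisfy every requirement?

Optimal allocation:
  W1–W: 30 units
  W2–W: 40 units
  W2–X: 20 units
  W3–W: 30 units
Total cost = 820.

820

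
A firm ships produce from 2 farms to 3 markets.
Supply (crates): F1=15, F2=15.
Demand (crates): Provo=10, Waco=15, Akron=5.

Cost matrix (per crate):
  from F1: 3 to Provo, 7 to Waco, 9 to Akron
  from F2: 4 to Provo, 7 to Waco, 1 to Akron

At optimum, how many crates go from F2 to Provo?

0

Solving gives:
  F1 to Provo: 10 crates
  F1 to Waco: 5 crates
  F2 to Waco: 10 crates
  F2 to Akron: 5 crates
Total cost = 140.
The route F2→Provo is not used.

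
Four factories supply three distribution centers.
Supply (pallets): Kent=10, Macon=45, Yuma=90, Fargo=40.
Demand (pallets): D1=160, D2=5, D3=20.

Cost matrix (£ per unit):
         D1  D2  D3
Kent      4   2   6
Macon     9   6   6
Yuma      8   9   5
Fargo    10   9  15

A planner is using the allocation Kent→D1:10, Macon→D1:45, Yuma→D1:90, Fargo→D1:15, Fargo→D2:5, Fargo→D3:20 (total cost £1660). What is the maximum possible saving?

Current plan cost = 10·4 + 45·9 + 90·8 + 15·10 + 5·9 + 20·15 = £1660.
Optimal plan:
  Kent→D1: 10 × £4 = £40
  Macon→D1: 20 × £9 = £180
  Macon→D2: 5 × £6 = £30
  Macon→D3: 20 × £6 = £120
  Yuma→D1: 90 × £8 = £720
  Fargo→D1: 40 × £10 = £400
Optimal cost = £1490.
Saving = 1660 − 1490 = £170.

170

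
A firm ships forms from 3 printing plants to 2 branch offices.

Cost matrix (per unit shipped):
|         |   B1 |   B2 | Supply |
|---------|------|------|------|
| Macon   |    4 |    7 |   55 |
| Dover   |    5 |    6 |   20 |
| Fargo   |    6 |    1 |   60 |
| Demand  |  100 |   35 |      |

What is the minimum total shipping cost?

505

An optimal shipping plan:
  Macon->B1: 55 × 4 = 220
  Dover->B1: 20 × 5 = 100
  Fargo->B1: 25 × 6 = 150
  Fargo->B2: 35 × 1 = 35
Total = 220 + 100 + 150 + 35 = 505.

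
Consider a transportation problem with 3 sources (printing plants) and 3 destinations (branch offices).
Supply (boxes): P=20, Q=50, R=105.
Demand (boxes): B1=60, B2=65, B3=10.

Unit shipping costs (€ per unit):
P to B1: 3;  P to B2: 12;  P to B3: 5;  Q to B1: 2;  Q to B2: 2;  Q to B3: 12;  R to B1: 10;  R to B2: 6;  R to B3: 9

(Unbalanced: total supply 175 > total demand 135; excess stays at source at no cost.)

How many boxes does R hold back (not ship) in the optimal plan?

Minimum-cost shipments:
  P to B1: 10 boxes
  P to B3: 10 boxes
  Q to B1: 50 boxes
  R to B2: 65 boxes
Total cost = €570.
R ships 65 of its 105, leaving 40.

40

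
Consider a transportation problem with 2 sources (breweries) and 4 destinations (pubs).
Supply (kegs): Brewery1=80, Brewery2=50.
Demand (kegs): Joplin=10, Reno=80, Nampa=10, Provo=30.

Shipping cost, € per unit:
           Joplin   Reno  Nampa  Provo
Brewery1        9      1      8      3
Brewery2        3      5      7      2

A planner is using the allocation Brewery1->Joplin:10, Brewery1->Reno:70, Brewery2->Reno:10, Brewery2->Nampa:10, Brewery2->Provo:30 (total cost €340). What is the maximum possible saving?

Current plan cost = 10·9 + 70·1 + 10·5 + 10·7 + 30·2 = €340.
Optimal plan:
  Brewery1 to Reno: 80 × €1 = €80
  Brewery2 to Joplin: 10 × €3 = €30
  Brewery2 to Nampa: 10 × €7 = €70
  Brewery2 to Provo: 30 × €2 = €60
Optimal cost = €240.
Saving = 340 − 240 = €100.

100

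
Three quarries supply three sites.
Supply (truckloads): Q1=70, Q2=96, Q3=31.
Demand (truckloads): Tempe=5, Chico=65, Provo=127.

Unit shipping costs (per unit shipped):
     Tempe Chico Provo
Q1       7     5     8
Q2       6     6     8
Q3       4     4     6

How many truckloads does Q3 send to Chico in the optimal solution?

Solving gives:
  Q1→Chico: 65 × 5 = 325
  Q1→Provo: 5 × 8 = 40
  Q2→Tempe: 5 × 6 = 30
  Q2→Provo: 91 × 8 = 728
  Q3→Provo: 31 × 6 = 186
Total cost = 1309.
The route Q3→Chico is not used.

0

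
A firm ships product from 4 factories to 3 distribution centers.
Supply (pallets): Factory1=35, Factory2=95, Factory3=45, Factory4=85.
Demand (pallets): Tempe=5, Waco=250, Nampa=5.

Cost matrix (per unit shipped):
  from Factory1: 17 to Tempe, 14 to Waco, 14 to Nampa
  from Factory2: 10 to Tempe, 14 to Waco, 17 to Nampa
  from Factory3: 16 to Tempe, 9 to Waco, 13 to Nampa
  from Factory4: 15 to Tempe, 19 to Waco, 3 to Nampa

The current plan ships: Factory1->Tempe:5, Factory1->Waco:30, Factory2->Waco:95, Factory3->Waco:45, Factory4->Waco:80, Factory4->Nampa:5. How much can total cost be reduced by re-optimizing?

35

Current plan cost = 5·17 + 30·14 + 95·14 + 45·9 + 80·19 + 5·3 = 3775.
Optimal plan:
  Factory1->Waco: 35 pallets
  Factory2->Tempe: 5 pallets
  Factory2->Waco: 90 pallets
  Factory3->Waco: 45 pallets
  Factory4->Waco: 80 pallets
  Factory4->Nampa: 5 pallets
Optimal cost = 3740.
Saving = 3775 − 3740 = 35.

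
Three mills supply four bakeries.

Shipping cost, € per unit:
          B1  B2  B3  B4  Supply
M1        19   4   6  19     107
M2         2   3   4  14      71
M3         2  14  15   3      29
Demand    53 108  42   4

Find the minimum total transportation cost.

An optimal shipping plan:
  M1–B2: 107 × €4 = €428
  M2–B1: 28 × €2 = €56
  M2–B2: 1 × €3 = €3
  M2–B3: 42 × €4 = €168
  M3–B1: 25 × €2 = €50
  M3–B4: 4 × €3 = €12
Total = 428 + 56 + 3 + 168 + 50 + 12 = €717.

717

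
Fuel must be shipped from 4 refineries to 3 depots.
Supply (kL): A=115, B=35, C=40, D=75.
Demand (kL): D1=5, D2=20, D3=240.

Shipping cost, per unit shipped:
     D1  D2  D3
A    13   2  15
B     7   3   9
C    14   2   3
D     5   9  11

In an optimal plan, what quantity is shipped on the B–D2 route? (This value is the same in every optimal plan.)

0

Solving gives:
  A–D2: 20 × 2 = 40
  A–D3: 95 × 15 = 1425
  B–D3: 35 × 9 = 315
  C–D3: 40 × 3 = 120
  D–D1: 5 × 5 = 25
  D–D3: 70 × 11 = 770
Total cost = 2695.
The route B→D2 is not used.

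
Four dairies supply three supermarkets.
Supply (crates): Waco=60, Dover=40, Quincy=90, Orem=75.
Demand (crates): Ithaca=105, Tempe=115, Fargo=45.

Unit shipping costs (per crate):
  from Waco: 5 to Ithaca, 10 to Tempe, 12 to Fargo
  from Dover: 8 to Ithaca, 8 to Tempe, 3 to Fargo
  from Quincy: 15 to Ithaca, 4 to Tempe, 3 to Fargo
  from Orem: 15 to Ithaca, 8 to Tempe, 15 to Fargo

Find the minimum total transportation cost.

1570

Optimal allocation:
  Waco to Ithaca: 60 × 5 = 300
  Dover to Ithaca: 40 × 8 = 320
  Quincy to Tempe: 45 × 4 = 180
  Quincy to Fargo: 45 × 3 = 135
  Orem to Ithaca: 5 × 15 = 75
  Orem to Tempe: 70 × 8 = 560
Total = 300 + 320 + 180 + 135 + 75 + 560 = 1570.
(Supply check: Waco ships 60; Dover ships 40; Quincy ships 90; Orem ships 75.)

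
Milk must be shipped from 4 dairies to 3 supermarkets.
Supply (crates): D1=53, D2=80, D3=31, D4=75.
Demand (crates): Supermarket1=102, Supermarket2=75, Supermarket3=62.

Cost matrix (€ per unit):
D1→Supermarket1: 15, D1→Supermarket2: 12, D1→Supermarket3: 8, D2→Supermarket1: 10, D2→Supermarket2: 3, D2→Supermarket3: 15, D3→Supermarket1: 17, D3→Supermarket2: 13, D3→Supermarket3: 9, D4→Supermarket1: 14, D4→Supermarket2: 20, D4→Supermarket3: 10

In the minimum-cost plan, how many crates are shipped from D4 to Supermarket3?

0

The minimum-cost plan:
  D1 to Supermarket1: 22 × €15 = €330
  D1 to Supermarket3: 31 × €8 = €248
  D2 to Supermarket1: 5 × €10 = €50
  D2 to Supermarket2: 75 × €3 = €225
  D3 to Supermarket3: 31 × €9 = €279
  D4 to Supermarket1: 75 × €14 = €1050
Total cost = €2182.
The route D4→Supermarket3 is not used.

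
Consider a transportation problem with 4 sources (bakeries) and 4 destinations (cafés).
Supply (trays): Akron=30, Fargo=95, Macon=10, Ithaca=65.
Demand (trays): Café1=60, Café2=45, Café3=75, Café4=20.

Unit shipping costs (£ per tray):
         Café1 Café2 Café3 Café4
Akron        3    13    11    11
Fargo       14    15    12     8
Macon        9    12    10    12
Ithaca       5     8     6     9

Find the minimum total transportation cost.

A cheapest plan:
  Akron->Café1: 30 × £3 = £90
  Fargo->Café3: 75 × £12 = £900
  Fargo->Café4: 20 × £8 = £160
  Macon->Café1: 10 × £9 = £90
  Ithaca->Café1: 20 × £5 = £100
  Ithaca->Café2: 45 × £8 = £360
Total = 90 + 900 + 160 + 90 + 100 + 360 = £1700.

1700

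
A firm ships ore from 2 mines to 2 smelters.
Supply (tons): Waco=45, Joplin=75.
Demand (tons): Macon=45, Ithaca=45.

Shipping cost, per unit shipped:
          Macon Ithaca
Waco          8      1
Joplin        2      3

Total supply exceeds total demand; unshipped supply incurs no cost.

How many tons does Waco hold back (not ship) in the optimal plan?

0

An optimal plan:
  Waco→Ithaca: 45 × 1 = 45
  Joplin→Macon: 45 × 2 = 90
Total cost = 135.
Waco ships 45 of its 45, leaving 0.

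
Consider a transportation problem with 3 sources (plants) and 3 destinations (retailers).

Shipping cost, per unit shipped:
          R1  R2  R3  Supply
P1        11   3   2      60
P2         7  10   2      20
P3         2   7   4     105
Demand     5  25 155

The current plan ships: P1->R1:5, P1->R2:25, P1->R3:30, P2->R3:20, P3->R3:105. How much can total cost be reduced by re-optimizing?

Current plan cost = 5·11 + 25·3 + 30·2 + 20·2 + 105·4 = 650.
Optimal plan:
  P1→R2: 25 × 3 = 75
  P1→R3: 35 × 2 = 70
  P2→R3: 20 × 2 = 40
  P3→R1: 5 × 2 = 10
  P3→R3: 100 × 4 = 400
Optimal cost = 595.
Saving = 650 − 595 = 55.

55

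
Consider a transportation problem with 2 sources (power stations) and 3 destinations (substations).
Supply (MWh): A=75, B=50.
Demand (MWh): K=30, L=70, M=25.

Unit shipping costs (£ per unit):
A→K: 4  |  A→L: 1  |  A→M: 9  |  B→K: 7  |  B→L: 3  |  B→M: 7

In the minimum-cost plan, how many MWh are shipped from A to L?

45

The minimum-cost plan:
  A→K: 30 MWh
  A→L: 45 MWh
  B→L: 25 MWh
  B→M: 25 MWh
Total cost = £415.
So A→L carries 45 MWh.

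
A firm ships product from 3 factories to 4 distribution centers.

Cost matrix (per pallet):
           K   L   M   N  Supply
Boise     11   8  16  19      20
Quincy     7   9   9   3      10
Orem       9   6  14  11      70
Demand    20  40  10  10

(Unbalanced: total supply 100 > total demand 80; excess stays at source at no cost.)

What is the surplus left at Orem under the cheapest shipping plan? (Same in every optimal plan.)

An optimal plan:
  Quincy–N: 10 pallets
  Orem–K: 20 pallets
  Orem–L: 40 pallets
  Orem–M: 10 pallets
Total cost = 590.
Orem ships 70 of its 70, leaving 0.

0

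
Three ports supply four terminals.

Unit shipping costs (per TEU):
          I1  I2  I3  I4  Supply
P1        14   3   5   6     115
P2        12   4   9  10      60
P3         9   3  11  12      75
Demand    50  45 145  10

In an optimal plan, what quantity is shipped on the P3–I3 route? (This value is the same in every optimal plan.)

0

The minimum-cost plan:
  P1 to I3: 105 TEU
  P1 to I4: 10 TEU
  P2 to I2: 20 TEU
  P2 to I3: 40 TEU
  P3 to I1: 50 TEU
  P3 to I2: 25 TEU
Total cost = 1550.
The route P3→I3 is not used.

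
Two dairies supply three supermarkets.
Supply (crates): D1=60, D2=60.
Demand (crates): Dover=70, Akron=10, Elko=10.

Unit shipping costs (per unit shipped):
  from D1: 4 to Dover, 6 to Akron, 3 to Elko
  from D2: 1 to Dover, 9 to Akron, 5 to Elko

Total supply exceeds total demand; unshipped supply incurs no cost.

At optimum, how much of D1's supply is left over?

An optimal plan:
  D1 to Dover: 10 × 4 = 40
  D1 to Akron: 10 × 6 = 60
  D1 to Elko: 10 × 3 = 30
  D2 to Dover: 60 × 1 = 60
Total cost = 190.
D1 ships 30 of its 60, leaving 30.

30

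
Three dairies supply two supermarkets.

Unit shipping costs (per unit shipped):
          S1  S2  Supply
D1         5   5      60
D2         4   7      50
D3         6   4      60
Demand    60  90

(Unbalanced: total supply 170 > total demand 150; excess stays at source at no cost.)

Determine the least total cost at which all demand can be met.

Optimal allocation:
  D1 to S1: 10 × 5 = 50
  D1 to S2: 30 × 5 = 150
  D2 to S1: 50 × 4 = 200
  D3 to S2: 60 × 4 = 240
Total = 50 + 150 + 200 + 240 = 640.

640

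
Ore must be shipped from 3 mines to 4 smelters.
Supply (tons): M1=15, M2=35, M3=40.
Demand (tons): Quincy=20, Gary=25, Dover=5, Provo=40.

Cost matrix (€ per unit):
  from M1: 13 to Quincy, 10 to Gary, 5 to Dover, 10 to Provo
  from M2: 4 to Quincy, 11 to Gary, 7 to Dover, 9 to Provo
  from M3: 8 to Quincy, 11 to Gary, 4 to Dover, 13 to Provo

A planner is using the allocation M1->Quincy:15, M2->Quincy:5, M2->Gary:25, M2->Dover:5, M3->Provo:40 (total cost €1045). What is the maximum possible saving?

Current plan cost = 15·13 + 5·4 + 25·11 + 5·7 + 40·13 = €1045.
Optimal plan:
  M1→Provo: 15 × €10 = €150
  M2→Quincy: 10 × €4 = €40
  M2→Provo: 25 × €9 = €225
  M3→Quincy: 10 × €8 = €80
  M3→Gary: 25 × €11 = €275
  M3→Dover: 5 × €4 = €20
Optimal cost = €790.
Saving = 1045 − 790 = €255.

255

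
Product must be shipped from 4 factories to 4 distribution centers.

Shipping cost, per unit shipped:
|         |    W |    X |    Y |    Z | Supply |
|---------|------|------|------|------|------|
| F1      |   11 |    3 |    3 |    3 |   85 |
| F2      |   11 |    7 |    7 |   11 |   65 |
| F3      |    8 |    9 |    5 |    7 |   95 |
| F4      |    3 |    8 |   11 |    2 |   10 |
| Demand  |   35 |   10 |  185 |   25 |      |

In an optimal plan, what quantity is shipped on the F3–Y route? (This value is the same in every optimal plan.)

Optimal shipments:
  F1 to X: 10 × 3 = 30
  F1 to Y: 50 × 3 = 150
  F1 to Z: 25 × 3 = 75
  F2 to Y: 65 × 7 = 455
  F3 to W: 25 × 8 = 200
  F3 to Y: 70 × 5 = 350
  F4 to W: 10 × 3 = 30
Total cost = 1290.
So F3→Y carries 70 pallets.

70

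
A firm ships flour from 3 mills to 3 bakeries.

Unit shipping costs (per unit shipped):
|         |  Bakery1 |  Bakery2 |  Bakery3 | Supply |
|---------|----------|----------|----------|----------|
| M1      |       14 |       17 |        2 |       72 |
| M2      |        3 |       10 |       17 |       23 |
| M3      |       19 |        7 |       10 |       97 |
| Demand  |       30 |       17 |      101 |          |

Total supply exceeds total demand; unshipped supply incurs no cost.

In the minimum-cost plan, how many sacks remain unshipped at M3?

44

Minimum-cost shipments:
  M1→Bakery3: 72 × 2 = 144
  M2→Bakery1: 23 × 3 = 69
  M3→Bakery1: 7 × 19 = 133
  M3→Bakery2: 17 × 7 = 119
  M3→Bakery3: 29 × 10 = 290
Total cost = 755.
M3 ships 53 of its 97, leaving 44.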